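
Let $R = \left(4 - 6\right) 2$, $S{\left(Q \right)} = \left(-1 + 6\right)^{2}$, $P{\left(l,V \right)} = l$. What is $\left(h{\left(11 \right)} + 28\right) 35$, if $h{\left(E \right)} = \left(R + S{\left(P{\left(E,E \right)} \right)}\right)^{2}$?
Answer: $16415$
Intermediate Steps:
$S{\left(Q \right)} = 25$ ($S{\left(Q \right)} = 5^{2} = 25$)
$R = -4$ ($R = \left(4 - 6\right) 2 = \left(-2\right) 2 = -4$)
$h{\left(E \right)} = 441$ ($h{\left(E \right)} = \left(-4 + 25\right)^{2} = 21^{2} = 441$)
$\left(h{\left(11 \right)} + 28\right) 35 = \left(441 + 28\right) 35 = 469 \cdot 35 = 16415$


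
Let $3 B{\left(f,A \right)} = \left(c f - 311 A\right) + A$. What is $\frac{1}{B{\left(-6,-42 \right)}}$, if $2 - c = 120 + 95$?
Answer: $\frac{1}{4766} \approx 0.00020982$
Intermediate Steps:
$c = -213$ ($c = 2 - \left(120 + 95\right) = 2 - 215 = -213$)
$B{\left(f,A \right)} = - 71 f - \frac{310 A}{3}$ ($B{\left(f,A \right)} = \frac{\left(- 213 f - 311 A\right) + A}{3} = \frac{\left(- 311 A - 213 f\right) + A}{3} = \frac{- 310 A - 213 f}{3} = - 71 f - \frac{310 A}{3}$)
$\frac{1}{B{\left(-6,-42 \right)}} = \frac{1}{\left(-71\right) \left(-6\right) - -4340} = \frac{1}{426 + 4340} = \frac{1}{4766}$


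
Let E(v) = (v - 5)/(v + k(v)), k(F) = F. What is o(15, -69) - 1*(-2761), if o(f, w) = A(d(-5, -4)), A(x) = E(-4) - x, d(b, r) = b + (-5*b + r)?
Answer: 21969/8 ≈ 2746.1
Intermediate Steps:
E(v) = (-5 + v)/(2*v) (E(v) = (v - 5)/(v + v) = (-5 + v)/((2*v)) = (-5 + v)*(1/(2*v)) = (-5 + v)/(2*v))
d(b, r) = r - 4*b (d(b, r) = b + (r - 5*b) = r - 4*b)
A(x) = 9/8 - x (A(x) = (1/2)*(-5 - 4)/(-4) - x = (1/2)*(-1/4)*(-9) - x = 9/8 - x)
o(f, w) = -119/8 (o(f, w) = 9/8 - (-4 - 4*(-5)) = 9/8 - (-4 + 20) = 9/8 - 1*16 = 9/8 - 16 = -119/8)
o(15, -69) - 1*(-2761) = -119/8 - 1*(-2761) = -119/8 + 2761 = 21969/8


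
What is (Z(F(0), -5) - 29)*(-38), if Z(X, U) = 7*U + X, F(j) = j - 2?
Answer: 2508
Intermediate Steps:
F(j) = -2 + j
Z(X, U) = X + 7*U
(Z(F(0), -5) - 29)*(-38) = (((-2 + 0) + 7*(-5)) - 29)*(-38) = ((-2 - 35) - 29)*(-38) = (-37 - 29)*(-38) = -66*(-38) = 2508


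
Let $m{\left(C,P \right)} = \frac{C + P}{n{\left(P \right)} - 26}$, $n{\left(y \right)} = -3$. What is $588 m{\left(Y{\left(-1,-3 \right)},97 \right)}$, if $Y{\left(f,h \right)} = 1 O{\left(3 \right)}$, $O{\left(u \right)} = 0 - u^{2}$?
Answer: $- \frac{51744}{29} \approx -1784.3$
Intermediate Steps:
$O{\left(u \right)} = - u^{2}$
$Y{\left(f,h \right)} = -9$ ($Y{\left(f,h \right)} = 1 \left(- 3^{2}\right) = 1 \left(\left(-1\right) 9\right) = 1 \left(-9\right) = -9$)
$m{\left(C,P \right)} = - \frac{C}{29} - \frac{P}{29}$ ($m{\left(C,P \right)} = \frac{C + P}{-3 - 26} = \frac{C + P}{-29} = \left(C + P\right) \left(- \frac{1}{29}\right) = - \frac{C}{29} - \frac{P}{29}$)
$588 m{\left(Y{\left(-1,-3 \right)},97 \right)} = 588 \left(\left(- \frac{1}{29}\right) \left(-9\right) - \frac{97}{29}\right) = 588 \left(\frac{9}{29} - \frac{97}{29}\right) = 588 \left(- \frac{88}{29}\right) = - \frac{51744}{29}$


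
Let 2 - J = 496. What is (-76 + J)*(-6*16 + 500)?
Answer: -230280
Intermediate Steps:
J = -494 (J = 2 - 1*496 = 2 - 496 = -494)
(-76 + J)*(-6*16 + 500) = (-76 - 494)*(-6*16 + 500) = -570*(-96 + 500) = -570*404 = -230280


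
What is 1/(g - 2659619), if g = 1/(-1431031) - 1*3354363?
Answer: -1431031/8606194675443 ≈ -1.6628e-7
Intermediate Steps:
g = -4800197438254/1431031 (g = -1/1431031 - 3354363 = -4800197438254/1431031 ≈ -3.3544e+6)
1/(g - 2659619) = 1/(-4800197438254/1431031 - 2659619) = 1/(-8606194675443/1431031) = -1431031/8606194675443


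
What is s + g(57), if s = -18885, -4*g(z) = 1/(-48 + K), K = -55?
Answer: -7780619/412 ≈ -18885.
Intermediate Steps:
g(z) = 1/412 (g(z) = -1/(4*(-48 - 55)) = -1/4/(-103) = -1/4*(-1/103) = 1/412)
s + g(57) = -18885 + 1/412 = -7780619/412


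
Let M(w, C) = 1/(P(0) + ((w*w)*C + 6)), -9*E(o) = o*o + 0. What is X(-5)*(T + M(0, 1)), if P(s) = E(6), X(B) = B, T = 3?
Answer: -35/2 ≈ -17.500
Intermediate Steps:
E(o) = -o²/9 (E(o) = -(o*o + 0)/9 = -(o² + 0)/9 = -o²/9)
P(s) = -4 (P(s) = -⅑*6² = -⅑*36 = -4)
M(w, C) = 1/(2 + C*w²) (M(w, C) = 1/(-4 + ((w*w)*C + 6)) = 1/(-4 + (w²*C + 6)) = 1/(-4 + (C*w² + 6)) = 1/(-4 + (6 + C*w²)) = 1/(2 + C*w²))
X(-5)*(T + M(0, 1)) = -5*(3 + 1/(2 + 1*0²)) = -5*(3 + 1/(2 + 1*0)) = -5*(3 + 1/(2 + 0)) = -5*(3 + 1/2) = -5*(3 + ½) = -5*7/2 = -35/2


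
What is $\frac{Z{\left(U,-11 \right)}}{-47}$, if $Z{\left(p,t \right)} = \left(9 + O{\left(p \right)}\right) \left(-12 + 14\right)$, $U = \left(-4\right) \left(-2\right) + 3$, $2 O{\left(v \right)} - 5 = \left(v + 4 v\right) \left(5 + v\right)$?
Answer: $- \frac{903}{47} \approx -19.213$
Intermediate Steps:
$O{\left(v \right)} = \frac{5}{2} + \frac{5 v \left(5 + v\right)}{2}$ ($O{\left(v \right)} = \frac{5}{2} + \frac{\left(v + 4 v\right) \left(5 + v\right)}{2} = \frac{5}{2} + \frac{5 v \left(5 + v\right)}{2}$)
$U = 11$ ($U = 8 + 3 = 11$)
$Z{\left(p,t \right)} = 23 + 5 p^{2} + 25 p$ ($Z{\left(p,t \right)} = \left(9 + \left(\frac{5}{2} + \frac{5 p^{2}}{2} + \frac{25 p}{2}\right)\right) \left(-12 + 14\right) = \left(\frac{23}{2} + \frac{5 p^{2}}{2} + \frac{25 p}{2}\right) 2 = 23 + 5 p^{2} + 25 p$)
$\frac{Z{\left(U,-11 \right)}}{-47} = \frac{23 + 5 \cdot 11^{2} + 25 \cdot 11}{-47} = \left(23 + 5 \cdot 121 + 275\right) \left(- \frac{1}{47}\right) = \left(23 + 605 + 275\right) \left(- \frac{1}{47}\right) = 903 \left(- \frac{1}{47}\right) = - \frac{903}{47}$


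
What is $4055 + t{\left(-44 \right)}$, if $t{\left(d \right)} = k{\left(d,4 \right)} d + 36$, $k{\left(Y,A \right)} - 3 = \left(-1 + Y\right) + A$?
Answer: $5763$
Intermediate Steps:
$k{\left(Y,A \right)} = 2 + A + Y$ ($k{\left(Y,A \right)} = 3 + \left(\left(-1 + Y\right) + A\right) = 3 + \left(-1 + A + Y\right) = 2 + A + Y$)
$t{\left(d \right)} = 36 + d \left(6 + d\right)$ ($t{\left(d \right)} = \left(2 + 4 + d\right) d + 36 = \left(6 + d\right) d + 36 = d \left(6 + d\right) + 36 = 36 + d \left(6 + d\right)$)
$4055 + t{\left(-44 \right)} = 4055 - \left(-36 + 44 \left(6 - 44\right)\right) = 4055 + \left(36 - -1672\right) = 4055 + \left(36 + 1672\right) = 4055 + 1708 = 5763$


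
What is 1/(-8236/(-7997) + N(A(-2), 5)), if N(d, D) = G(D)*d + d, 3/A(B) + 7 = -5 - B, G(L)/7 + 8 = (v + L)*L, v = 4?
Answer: -7997/615530 ≈ -0.012992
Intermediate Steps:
G(L) = -56 + 7*L*(4 + L) (G(L) = -56 + 7*((4 + L)*L) = -56 + 7*(L*(4 + L)) = -56 + 7*L*(4 + L))
A(B) = 3/(-12 - B) (A(B) = 3/(-7 + (-5 - B)) = 3/(-12 - B))
N(d, D) = d + d*(-56 + 7*D**2 + 28*D) (N(d, D) = (-56 + 7*D**2 + 28*D)*d + d = d*(-56 + 7*D**2 + 28*D) + d = d + d*(-56 + 7*D**2 + 28*D))
1/(-8236/(-7997) + N(A(-2), 5)) = 1/(-8236/(-7997) + (-3/(12 - 2))*(-55 + 7*5**2 + 28*5)) = 1/(-8236*(-1/7997) + (-3/10)*(-55 + 7*25 + 140)) = 1/(8236/7997 + (-3*1/10)*(-55 + 175 + 140)) = 1/(8236/7997 - 3/10*260) = 1/(8236/7997 - 78) = 1/(-615530/7997) = -7997/615530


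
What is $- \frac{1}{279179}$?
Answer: $- \frac{1}{279179} \approx -3.5819 \cdot 10^{-6}$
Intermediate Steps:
$- \frac{1}{279179}$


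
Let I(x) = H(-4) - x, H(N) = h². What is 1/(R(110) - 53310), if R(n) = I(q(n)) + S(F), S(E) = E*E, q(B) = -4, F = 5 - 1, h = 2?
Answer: -1/53286 ≈ -1.8767e-5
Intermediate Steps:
F = 4
H(N) = 4 (H(N) = 2² = 4)
S(E) = E²
I(x) = 4 - x
R(n) = 24 (R(n) = (4 - 1*(-4)) + 4² = (4 + 4) + 16 = 8 + 16 = 24)
1/(R(110) - 53310) = 1/(24 - 53310) = 1/(-53286) = -1/53286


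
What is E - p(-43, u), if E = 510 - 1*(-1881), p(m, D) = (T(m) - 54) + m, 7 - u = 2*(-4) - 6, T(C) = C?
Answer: 2531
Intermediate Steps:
u = 21 (u = 7 - (2*(-4) - 6) = 7 - (-8 - 6) = 7 - 1*(-14) = 7 + 14 = 21)
p(m, D) = -54 + 2*m (p(m, D) = (m - 54) + m = (-54 + m) + m = -54 + 2*m)
E = 2391 (E = 510 + 1881 = 2391)
E - p(-43, u) = 2391 - (-54 + 2*(-43)) = 2391 - (-54 - 86) = 2391 - 1*(-140) = 2391 + 140 = 2531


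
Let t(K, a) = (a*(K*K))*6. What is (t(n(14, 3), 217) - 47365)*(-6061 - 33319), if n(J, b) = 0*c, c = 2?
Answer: 1865233700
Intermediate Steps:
n(J, b) = 0 (n(J, b) = 0*2 = 0)
t(K, a) = 6*a*K**2 (t(K, a) = (a*K**2)*6 = 6*a*K**2)
(t(n(14, 3), 217) - 47365)*(-6061 - 33319) = (6*217*0**2 - 47365)*(-6061 - 33319) = (6*217*0 - 47365)*(-39380) = (0 - 47365)*(-39380) = -47365*(-39380) = 1865233700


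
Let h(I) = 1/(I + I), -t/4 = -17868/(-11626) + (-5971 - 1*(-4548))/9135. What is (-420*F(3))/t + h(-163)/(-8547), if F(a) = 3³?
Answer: 419462597606477041/204349387667502 ≈ 2052.7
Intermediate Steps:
F(a) = 27
t = -293360764/53101755 (t = -4*(-17868/(-11626) + (-5971 - 1*(-4548))/9135) = -4*(-17868*(-1/11626) + (-5971 + 4548)*(1/9135)) = -4*(8934/5813 - 1423*1/9135) = -4*(8934/5813 - 1423/9135) = -4*73340191/53101755 = -293360764/53101755 ≈ -5.5245)
h(I) = 1/(2*I)
(-420*F(3))/t + h(-163)/(-8547) = (-420*27)/(-293360764/53101755) + ((½)/(-163))/(-8547) = -11340*(-53101755/293360764) + ((½)*(-1/163))*(-1/8547) = 150543475425/73340191 - 1/326*(-1/8547) = 150543475425/73340191 + 1/2786322 = 419462597606477041/204349387667502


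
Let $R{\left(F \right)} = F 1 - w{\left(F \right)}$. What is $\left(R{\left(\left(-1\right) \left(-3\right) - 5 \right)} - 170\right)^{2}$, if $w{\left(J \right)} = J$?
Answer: $28900$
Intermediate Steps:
$R{\left(F \right)} = 0$ ($R{\left(F \right)} = F 1 - F = F - F = 0$)
$\left(R{\left(\left(-1\right) \left(-3\right) - 5 \right)} - 170\right)^{2} = \left(0 - 170\right)^{2} = \left(-170\right)^{2} = 28900$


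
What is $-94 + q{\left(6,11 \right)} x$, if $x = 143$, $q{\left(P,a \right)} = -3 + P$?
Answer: $335$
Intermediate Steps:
$-94 + q{\left(6,11 \right)} x = -94 + \left(-3 + 6\right) 143 = -94 + 3 \cdot 143 = -94 + 429 = 335$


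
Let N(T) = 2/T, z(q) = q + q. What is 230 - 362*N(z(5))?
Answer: 788/5 ≈ 157.60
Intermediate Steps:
z(q) = 2*q
230 - 362*N(z(5)) = 230 - 724/(2*5) = 230 - 724/10 = 230 - 362*⅕ = 230 - 362/5 = 788/5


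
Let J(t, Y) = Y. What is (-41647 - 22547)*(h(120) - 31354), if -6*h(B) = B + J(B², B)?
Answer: 2015306436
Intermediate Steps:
h(B) = -B/3 (h(B) = -(B + B)/6 = -B/3)
(-41647 - 22547)*(h(120) - 31354) = (-41647 - 22547)*(-⅓*120 - 31354) = -64194*(-40 - 31354) = -64194*(-31394) = 2015306436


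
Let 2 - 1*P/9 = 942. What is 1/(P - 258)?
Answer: -1/8718 ≈ -0.00011471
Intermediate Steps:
P = -8460 (P = 18 - 9*942 = 18 - 8478 = -8460)
1/(P - 258) = 1/(-8460 - 258) = 1/(-8718) = -1/8718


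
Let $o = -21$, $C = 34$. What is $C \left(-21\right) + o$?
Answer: $-735$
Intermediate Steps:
$C \left(-21\right) + o = 34 \left(-21\right) - 21 = -714 - 21 = -735$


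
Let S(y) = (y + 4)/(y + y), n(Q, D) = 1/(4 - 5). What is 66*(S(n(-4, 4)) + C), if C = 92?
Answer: 5973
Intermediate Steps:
n(Q, D) = -1 (n(Q, D) = 1/(-1) = -1)
S(y) = (4 + y)/(2*y) (S(y) = (4 + y)/((2*y)) = (4 + y)*(1/(2*y)) = (4 + y)/(2*y))
66*(S(n(-4, 4)) + C) = 66*((½)*(4 - 1)/(-1) + 92) = 66*((½)*(-1)*3 + 92) = 66*(-3/2 + 92) = 66*(181/2) = 5973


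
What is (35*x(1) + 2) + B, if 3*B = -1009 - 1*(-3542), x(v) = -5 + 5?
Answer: 2539/3 ≈ 846.33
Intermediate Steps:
x(v) = 0
B = 2533/3 (B = (-1009 - 1*(-3542))/3 = (-1009 + 3542)/3 = (⅓)*2533 = 2533/3 ≈ 844.33)
(35*x(1) + 2) + B = (35*0 + 2) + 2533/3 = (0 + 2) + 2533/3 = 2 + 2533/3 = 2539/3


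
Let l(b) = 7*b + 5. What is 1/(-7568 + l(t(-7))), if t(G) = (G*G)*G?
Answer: -1/9964 ≈ -0.00010036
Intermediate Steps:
t(G) = G**3 (t(G) = G**2*G = G**3)
l(b) = 5 + 7*b
1/(-7568 + l(t(-7))) = 1/(-7568 + (5 + 7*(-7)**3)) = 1/(-7568 + (5 + 7*(-343))) = 1/(-7568 + (5 - 2401)) = 1/(-7568 - 2396) = 1/(-9964) = -1/9964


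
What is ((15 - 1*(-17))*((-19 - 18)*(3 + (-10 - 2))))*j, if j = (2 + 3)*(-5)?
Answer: -266400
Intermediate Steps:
j = -25 (j = 5*(-5) = -25)
((15 - 1*(-17))*((-19 - 18)*(3 + (-10 - 2))))*j = ((15 - 1*(-17))*((-19 - 18)*(3 + (-10 - 2))))*(-25) = ((15 + 17)*(-37*(3 - 12)))*(-25) = (32*(-37*(-9)))*(-25) = (32*333)*(-25) = 10656*(-25) = -266400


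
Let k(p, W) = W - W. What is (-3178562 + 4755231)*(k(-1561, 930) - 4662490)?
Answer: -7351203445810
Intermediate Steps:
k(p, W) = 0
(-3178562 + 4755231)*(k(-1561, 930) - 4662490) = (-3178562 + 4755231)*(0 - 4662490) = 1576669*(-4662490) = -7351203445810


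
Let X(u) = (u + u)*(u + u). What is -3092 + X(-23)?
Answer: -976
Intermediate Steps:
X(u) = 4*u² (X(u) = (2*u)*(2*u) = 4*u²)
-3092 + X(-23) = -3092 + 4*(-23)² = -3092 + 4*529 = -3092 + 2116 = -976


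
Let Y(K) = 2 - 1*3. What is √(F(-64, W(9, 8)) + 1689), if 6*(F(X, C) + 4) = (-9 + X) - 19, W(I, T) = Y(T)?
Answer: √15027/3 ≈ 40.862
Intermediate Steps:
Y(K) = -1 (Y(K) = 2 - 3 = -1)
W(I, T) = -1
F(X, C) = -26/3 + X/6 (F(X, C) = -4 + ((-9 + X) - 19)/6 = -4 + (-28 + X)/6 = -4 + (-14/3 + X/6) = -26/3 + X/6)
√(F(-64, W(9, 8)) + 1689) = √((-26/3 + (⅙)*(-64)) + 1689) = √((-26/3 - 32/3) + 1689) = √(-58/3 + 1689) = √(5009/3) = √15027/3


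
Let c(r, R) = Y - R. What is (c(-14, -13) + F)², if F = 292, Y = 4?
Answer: 95481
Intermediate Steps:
c(r, R) = 4 - R
(c(-14, -13) + F)² = ((4 - 1*(-13)) + 292)² = ((4 + 13) + 292)² = (17 + 292)² = 309² = 95481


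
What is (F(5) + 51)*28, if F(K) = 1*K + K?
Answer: 1708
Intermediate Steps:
F(K) = 2*K (F(K) = K + K = 2*K)
(F(5) + 51)*28 = (2*5 + 51)*28 = (10 + 51)*28 = 61*28 = 1708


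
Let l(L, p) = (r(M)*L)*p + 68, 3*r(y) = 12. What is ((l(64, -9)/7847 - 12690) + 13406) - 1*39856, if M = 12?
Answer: -307133816/7847 ≈ -39140.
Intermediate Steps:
r(y) = 4 (r(y) = (1/3)*12 = 4)
l(L, p) = 68 + 4*L*p (l(L, p) = (4*L)*p + 68 = 4*L*p + 68 = 68 + 4*L*p)
((l(64, -9)/7847 - 12690) + 13406) - 1*39856 = (((68 + 4*64*(-9))/7847 - 12690) + 13406) - 1*39856 = (((68 - 2304)*(1/7847) - 12690) + 13406) - 39856 = ((-2236*1/7847 - 12690) + 13406) - 39856 = ((-2236/7847 - 12690) + 13406) - 39856 = (-99580666/7847 + 13406) - 39856 = 5616216/7847 - 39856 = -307133816/7847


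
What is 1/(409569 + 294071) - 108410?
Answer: -76281612399/703640 ≈ -1.0841e+5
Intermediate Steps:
1/(409569 + 294071) - 108410 = 1/703640 - 108410 = -76281612399/703640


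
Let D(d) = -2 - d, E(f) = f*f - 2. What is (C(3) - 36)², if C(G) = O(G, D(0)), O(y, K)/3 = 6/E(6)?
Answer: 363609/289 ≈ 1258.2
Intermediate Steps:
E(f) = -2 + f² (E(f) = f² - 2 = -2 + f²)
O(y, K) = 9/17 (O(y, K) = 3*(6/(-2 + 6²)) = 3*(6/(-2 + 36)) = 3*(6/34) = 3*(6*(1/34)) = 3*(3/17) = 9/17)
C(G) = 9/17
(C(3) - 36)² = (9/17 - 36)² = (-603/17)² = 363609/289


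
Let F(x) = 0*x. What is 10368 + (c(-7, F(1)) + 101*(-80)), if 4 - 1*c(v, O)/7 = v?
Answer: 2365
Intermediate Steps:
F(x) = 0
c(v, O) = 28 - 7*v
10368 + (c(-7, F(1)) + 101*(-80)) = 10368 + ((28 - 7*(-7)) + 101*(-80)) = 10368 + ((28 + 49) - 8080) = 10368 + (77 - 8080) = 10368 - 8003 = 2365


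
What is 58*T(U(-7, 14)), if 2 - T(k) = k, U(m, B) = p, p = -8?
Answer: 580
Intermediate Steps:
U(m, B) = -8
T(k) = 2 - k
58*T(U(-7, 14)) = 58*(2 - 1*(-8)) = 58*(2 + 8) = 58*10 = 580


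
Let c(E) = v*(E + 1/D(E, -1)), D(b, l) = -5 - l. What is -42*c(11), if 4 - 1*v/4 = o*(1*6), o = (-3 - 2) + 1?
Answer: -50568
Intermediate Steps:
o = -4 (o = -5 + 1 = -4)
v = 112 (v = 16 - (-16)*1*6 = 16 - (-16)*6 = 16 - 4*(-24) = 16 + 96 = 112)
c(E) = -28 + 112*E (c(E) = 112*(E + 1/(-5 - 1*(-1))) = 112*(E + 1/(-5 + 1)) = 112*(E + 1/(-4)) = 112*(E - ¼) = 112*(-¼ + E) = -28 + 112*E)
-42*c(11) = -42*(-28 + 112*11) = -42*(-28 + 1232) = -42*1204 = -50568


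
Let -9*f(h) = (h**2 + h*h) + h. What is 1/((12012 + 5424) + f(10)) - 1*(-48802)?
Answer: 2549318879/52238 ≈ 48802.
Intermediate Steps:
f(h) = -2*h**2/9 - h/9 (f(h) = -((h**2 + h*h) + h)/9 = -((h**2 + h**2) + h)/9 = -(2*h**2 + h)/9 = -(h + 2*h**2)/9 = -2*h**2/9 - h/9)
1/((12012 + 5424) + f(10)) - 1*(-48802) = 1/((12012 + 5424) - 1/9*10*(1 + 2*10)) - 1*(-48802) = 1/(17436 - 1/9*10*(1 + 20)) + 48802 = 1/(17436 - 1/9*10*21) + 48802 = 1/(17436 - 70/3) + 48802 = 1/(52238/3) + 48802 = 3/52238 + 48802 = 2549318879/52238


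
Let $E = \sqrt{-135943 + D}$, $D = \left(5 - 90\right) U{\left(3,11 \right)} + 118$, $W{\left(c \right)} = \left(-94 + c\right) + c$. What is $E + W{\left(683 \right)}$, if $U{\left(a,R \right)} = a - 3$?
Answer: $1272 + 5 i \sqrt{5433} \approx 1272.0 + 368.54 i$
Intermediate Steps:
$U{\left(a,R \right)} = -3 + a$ ($U{\left(a,R \right)} = a - 3 = -3 + a$)
$W{\left(c \right)} = -94 + 2 c$
$D = 118$ ($D = \left(5 - 90\right) \left(-3 + 3\right) + 118 = \left(-85\right) 0 + 118 = 0 + 118 = 118$)
$E = 5 i \sqrt{5433}$ ($E = \sqrt{-135943 + 118} = \sqrt{-135825} = 5 i \sqrt{5433} \approx 368.54 i$)
$E + W{\left(683 \right)} = 5 i \sqrt{5433} + \left(-94 + 2 \cdot 683\right) = 5 i \sqrt{5433} + \left(-94 + 1366\right) = 5 i \sqrt{5433} + 1272 = 1272 + 5 i \sqrt{5433}$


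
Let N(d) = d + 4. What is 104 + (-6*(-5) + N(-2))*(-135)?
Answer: -4216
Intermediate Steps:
N(d) = 4 + d
104 + (-6*(-5) + N(-2))*(-135) = 104 + (-6*(-5) + (4 - 2))*(-135) = 104 + (30 + 2)*(-135) = 104 + 32*(-135) = 104 - 4320 = -4216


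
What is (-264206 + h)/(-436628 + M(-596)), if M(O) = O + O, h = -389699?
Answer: 130781/87564 ≈ 1.4935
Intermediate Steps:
M(O) = 2*O
(-264206 + h)/(-436628 + M(-596)) = (-264206 - 389699)/(-436628 + 2*(-596)) = -653905/(-436628 - 1192) = -653905/(-437820) = -653905*(-1/437820) = 130781/87564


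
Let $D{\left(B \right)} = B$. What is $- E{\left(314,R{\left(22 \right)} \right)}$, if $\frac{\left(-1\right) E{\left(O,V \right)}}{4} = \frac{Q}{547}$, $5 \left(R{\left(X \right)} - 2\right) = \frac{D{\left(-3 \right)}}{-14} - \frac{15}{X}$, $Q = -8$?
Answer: $- \frac{32}{547} \approx -0.058501$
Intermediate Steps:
$R{\left(X \right)} = \frac{143}{70} - \frac{3}{X}$ ($R{\left(X \right)} = 2 + \frac{- \frac{3}{-14} - \frac{15}{X}}{5} = 2 + \frac{\left(-3\right) \left(- \frac{1}{14}\right) - \frac{15}{X}}{5} = 2 + \frac{\frac{3}{14} - \frac{15}{X}}{5} = 2 + \left(\frac{3}{70} - \frac{3}{X}\right) = \frac{143}{70} - \frac{3}{X}$)
$E{\left(O,V \right)} = \frac{32}{547}$ ($E{\left(O,V \right)} = - 4 \left(- \frac{8}{547}\right) = - 4 \left(\left(-8\right) \frac{1}{547}\right) = \left(-4\right) \left(- \frac{8}{547}\right) = \frac{32}{547}$)
$- E{\left(314,R{\left(22 \right)} \right)} = \left(-1\right) \frac{32}{547} = - \frac{32}{547}$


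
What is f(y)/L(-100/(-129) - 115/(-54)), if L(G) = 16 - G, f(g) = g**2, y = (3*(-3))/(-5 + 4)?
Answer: 188082/30407 ≈ 6.1855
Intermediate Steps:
y = 9 (y = -9/(-1) = -9*(-1) = 9)
f(y)/L(-100/(-129) - 115/(-54)) = 9**2/(16 - (-100/(-129) - 115/(-54))) = 81/(16 - (-100*(-1/129) - 115*(-1/54))) = 81/(16 - (100/129 + 115/54)) = 81/(16 - 1*6745/2322) = 81/(16 - 6745/2322) = 81/(30407/2322) = 81*(2322/30407) = 188082/30407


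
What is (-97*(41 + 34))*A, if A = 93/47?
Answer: -676575/47 ≈ -14395.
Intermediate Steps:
A = 93/47 (A = 93*(1/47) = 93/47 ≈ 1.9787)
(-97*(41 + 34))*A = -97*(41 + 34)*(93/47) = -97*75*(93/47) = -7275*93/47 = -676575/47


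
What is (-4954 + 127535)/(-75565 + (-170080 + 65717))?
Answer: -122581/179928 ≈ -0.68128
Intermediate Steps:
(-4954 + 127535)/(-75565 + (-170080 + 65717)) = 122581/(-75565 - 104363) = 122581/(-179928) = 122581*(-1/179928) = -122581/179928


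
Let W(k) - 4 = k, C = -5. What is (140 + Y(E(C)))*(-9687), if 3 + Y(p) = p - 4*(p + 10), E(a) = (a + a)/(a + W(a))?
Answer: -891204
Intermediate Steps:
W(k) = 4 + k
E(a) = 2*a/(4 + 2*a) (E(a) = (a + a)/(a + (4 + a)) = (2*a)/(4 + 2*a) = 2*a/(4 + 2*a))
Y(p) = -43 - 3*p (Y(p) = -3 + (p - 4*(p + 10)) = -3 + (p - 4*(10 + p)) = -3 + (p + (-40 - 4*p)) = -3 + (-40 - 3*p) = -43 - 3*p)
(140 + Y(E(C)))*(-9687) = (140 + (-43 - (-15)/(2 - 5)))*(-9687) = (140 + (-43 - (-15)/(-3)))*(-9687) = (140 + (-43 - (-15)*(-1)/3))*(-9687) = (140 + (-43 - 3*5/3))*(-9687) = (140 + (-43 - 5))*(-9687) = (140 - 48)*(-9687) = 92*(-9687) = -891204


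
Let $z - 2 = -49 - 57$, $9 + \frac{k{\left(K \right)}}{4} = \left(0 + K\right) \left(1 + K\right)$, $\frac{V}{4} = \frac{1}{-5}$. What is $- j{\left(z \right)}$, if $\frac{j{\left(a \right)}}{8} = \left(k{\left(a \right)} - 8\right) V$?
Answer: $\frac{1369728}{5} \approx 2.7395 \cdot 10^{5}$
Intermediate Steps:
$V = - \frac{4}{5}$ ($V = \frac{4}{-5} = 4 \left(- \frac{1}{5}\right) = - \frac{4}{5} \approx -0.8$)
$k{\left(K \right)} = -36 + 4 K \left(1 + K\right)$ ($k{\left(K \right)} = -36 + 4 \left(0 + K\right) \left(1 + K\right) = -36 + 4 K \left(1 + K\right)$)
$z = -104$ ($z = 2 - 106 = -104$)
$j{\left(a \right)} = \frac{1408}{5} - \frac{128 a}{5} - \frac{128 a^{2}}{5}$ ($j{\left(a \right)} = 8 \left(\left(-36 + 4 a + 4 a^{2}\right) - 8\right) \left(- \frac{4}{5}\right) = 8 \left(-44 + 4 a + 4 a^{2}\right) \left(- \frac{4}{5}\right) = 8 \left(\frac{176}{5} - \frac{16 a}{5} - \frac{16 a^{2}}{5}\right) = \frac{1408}{5} - \frac{128 a}{5} - \frac{128 a^{2}}{5}$)
$- j{\left(z \right)} = - (\frac{1408}{5} - - \frac{13312}{5} - \frac{128 \left(-104\right)^{2}}{5}) = - (\frac{1408}{5} + \frac{13312}{5} - \frac{1384448}{5}) = \left(-1\right) \left(- \frac{1369728}{5}\right) = \frac{1369728}{5}$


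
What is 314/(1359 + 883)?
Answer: 157/1121 ≈ 0.14005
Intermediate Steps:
314/(1359 + 883) = 314/2242 = 314*(1/2242) = 157/1121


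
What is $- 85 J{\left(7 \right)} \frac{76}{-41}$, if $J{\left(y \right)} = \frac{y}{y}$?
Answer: $\frac{6460}{41} \approx 157.56$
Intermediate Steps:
$J{\left(y \right)} = 1$
$- 85 J{\left(7 \right)} \frac{76}{-41} = \left(-85\right) 1 \frac{76}{-41} = - 85 \cdot 76 \left(- \frac{1}{41}\right) = \left(-85\right) \left(- \frac{76}{41}\right) = \frac{6460}{41}$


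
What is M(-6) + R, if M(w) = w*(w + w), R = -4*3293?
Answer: -13100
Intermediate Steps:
R = -13172
M(w) = 2*w² (M(w) = w*(2*w) = 2*w²)
M(-6) + R = 2*(-6)² - 13172 = 2*36 - 13172 = 72 - 13172 = -13100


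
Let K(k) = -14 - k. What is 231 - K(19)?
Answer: 264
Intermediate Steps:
231 - K(19) = 231 - (-14 - 1*19) = 231 - (-14 - 19) = 231 - 1*(-33) = 231 + 33 = 264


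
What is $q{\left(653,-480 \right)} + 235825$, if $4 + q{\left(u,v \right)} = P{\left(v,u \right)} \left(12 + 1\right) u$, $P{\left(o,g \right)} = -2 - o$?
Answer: $4293563$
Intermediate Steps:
$q{\left(u,v \right)} = -4 + u \left(-26 - 13 v\right)$ ($q{\left(u,v \right)} = -4 + \left(-2 - v\right) \left(12 + 1\right) u = -4 + \left(-2 - v\right) 13 u = -4 + \left(-26 - 13 v\right) u = -4 + u \left(-26 - 13 v\right)$)
$q{\left(653,-480 \right)} + 235825 = \left(-4 - 8489 \left(2 - 480\right)\right) + 235825 = \left(-4 - 8489 \left(-478\right)\right) + 235825 = \left(-4 + 4057742\right) + 235825 = 4057738 + 235825 = 4293563$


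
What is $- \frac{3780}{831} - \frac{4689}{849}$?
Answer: $- \frac{789531}{78391} \approx -10.072$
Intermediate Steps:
$- \frac{3780}{831} - \frac{4689}{849} = \left(-3780\right) \frac{1}{831} - \frac{1563}{283} = - \frac{1260}{277} - \frac{1563}{283} = - \frac{789531}{78391}$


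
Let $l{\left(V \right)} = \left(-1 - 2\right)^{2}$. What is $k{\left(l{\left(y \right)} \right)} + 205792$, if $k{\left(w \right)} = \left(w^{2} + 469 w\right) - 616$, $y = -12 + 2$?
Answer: $209478$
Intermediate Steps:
$y = -10$
$l{\left(V \right)} = 9$ ($l{\left(V \right)} = \left(-3\right)^{2} = 9$)
$k{\left(w \right)} = -616 + w^{2} + 469 w$
$k{\left(l{\left(y \right)} \right)} + 205792 = \left(-616 + 9^{2} + 469 \cdot 9\right) + 205792 = \left(-616 + 81 + 4221\right) + 205792 = 3686 + 205792 = 209478$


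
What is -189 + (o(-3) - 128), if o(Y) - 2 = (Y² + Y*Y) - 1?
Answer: -298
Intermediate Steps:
o(Y) = 1 + 2*Y² (o(Y) = 2 + ((Y² + Y*Y) - 1) = 2 + ((Y² + Y²) - 1) = 2 + (2*Y² - 1) = 2 + (-1 + 2*Y²) = 1 + 2*Y²)
-189 + (o(-3) - 128) = -189 + ((1 + 2*(-3)²) - 128) = -189 + ((1 + 2*9) - 128) = -189 + ((1 + 18) - 128) = -189 + (19 - 128) = -189 - 109 = -298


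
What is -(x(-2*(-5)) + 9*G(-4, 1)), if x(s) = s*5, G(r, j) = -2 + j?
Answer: -41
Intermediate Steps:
x(s) = 5*s
-(x(-2*(-5)) + 9*G(-4, 1)) = -(5*(-2*(-5)) + 9*(-2 + 1)) = -(5*10 + 9*(-1)) = -(50 - 9) = -1*41 = -41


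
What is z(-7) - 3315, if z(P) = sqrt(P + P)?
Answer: -3315 + I*sqrt(14) ≈ -3315.0 + 3.7417*I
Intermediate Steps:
z(P) = sqrt(2)*sqrt(P) (z(P) = sqrt(2*P) = sqrt(2)*sqrt(P))
z(-7) - 3315 = sqrt(2)*sqrt(-7) - 3315 = sqrt(2)*(I*sqrt(7)) - 3315 = I*sqrt(14) - 3315 = -3315 + I*sqrt(14)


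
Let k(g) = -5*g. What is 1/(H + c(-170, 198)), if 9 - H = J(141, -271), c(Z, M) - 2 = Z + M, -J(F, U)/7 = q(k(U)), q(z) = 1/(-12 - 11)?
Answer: 23/890 ≈ 0.025843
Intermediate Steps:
q(z) = -1/23 (q(z) = 1/(-23) = -1/23)
J(F, U) = 7/23 (J(F, U) = -7*(-1/23) = 7/23)
c(Z, M) = 2 + M + Z (c(Z, M) = 2 + (Z + M) = 2 + (M + Z) = 2 + M + Z)
H = 200/23 (H = 9 - 1*7/23 = 9 - 7/23 = 200/23 ≈ 8.6956)
1/(H + c(-170, 198)) = 1/(200/23 + (2 + 198 - 170)) = 1/(200/23 + 30) = 1/(890/23) = 23/890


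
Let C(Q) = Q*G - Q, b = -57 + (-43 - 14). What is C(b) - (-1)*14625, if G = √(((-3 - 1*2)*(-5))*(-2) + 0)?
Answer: 14739 - 570*I*√2 ≈ 14739.0 - 806.1*I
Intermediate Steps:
b = -114 (b = -57 - 57 = -114)
G = 5*I*√2 (G = √(((-3 - 2)*(-5))*(-2) + 0) = √(-5*(-5)*(-2) + 0) = √(25*(-2) + 0) = √(-50 + 0) = √(-50) = 5*I*√2 ≈ 7.0711*I)
C(Q) = -Q + 5*I*Q*√2 (C(Q) = Q*(5*I*√2) - Q = 5*I*Q*√2 - Q = -Q + 5*I*Q*√2)
C(b) - (-1)*14625 = -114*(-1 + 5*I*√2) - (-1)*14625 = (114 - 570*I*√2) - 1*(-14625) = (114 - 570*I*√2) + 14625 = 14739 - 570*I*√2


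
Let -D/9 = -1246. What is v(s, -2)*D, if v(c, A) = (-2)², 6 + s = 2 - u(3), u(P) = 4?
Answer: 44856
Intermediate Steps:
s = -8 (s = -6 + (2 - 1*4) = -6 + (2 - 4) = -6 - 2 = -8)
v(c, A) = 4
D = 11214 (D = -9*(-1246) = 11214)
v(s, -2)*D = 4*11214 = 44856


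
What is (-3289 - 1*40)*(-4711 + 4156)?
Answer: 1847595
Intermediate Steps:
(-3289 - 1*40)*(-4711 + 4156) = (-3289 - 40)*(-555) = -3329*(-555) = 1847595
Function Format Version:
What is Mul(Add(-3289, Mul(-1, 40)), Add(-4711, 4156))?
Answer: 1847595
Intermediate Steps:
Mul(Add(-3289, Mul(-1, 40)), Add(-4711, 4156)) = Mul(Add(-3289, -40), -555) = Mul(-3329, -555) = 1847595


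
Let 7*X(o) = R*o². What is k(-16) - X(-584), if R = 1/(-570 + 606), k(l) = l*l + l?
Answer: -70144/63 ≈ -1113.4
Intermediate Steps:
k(l) = l + l² (k(l) = l² + l = l + l²)
R = 1/36 ≈ 0.027778
X(o) = o²/252 (X(o) = (o²/36)/7 = o²/252)
k(-16) - X(-584) = -16*(1 - 16) - (-584)²/252 = -16*(-15) - 341056/252 = 240 - 1*85264/63 = 240 - 85264/63 = -70144/63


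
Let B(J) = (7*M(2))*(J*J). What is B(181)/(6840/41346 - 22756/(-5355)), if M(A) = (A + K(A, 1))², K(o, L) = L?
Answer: 25387396715205/54305432 ≈ 4.6749e+5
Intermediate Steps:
M(A) = (1 + A)² (M(A) = (A + 1)² = (1 + A)²)
B(J) = 63*J² (B(J) = (7*(1 + 2)²)*(J*J) = (7*3²)*J² = (7*9)*J² = 63*J²)
B(181)/(6840/41346 - 22756/(-5355)) = (63*181²)/(6840/41346 - 22756/(-5355)) = (63*32761)/(6840*(1/41346) - 22756*(-1/5355)) = 2063943/(380/2297 + 22756/5355) = 2063943/(54305432/12300435) = 2063943*(12300435/54305432) = 25387396715205/54305432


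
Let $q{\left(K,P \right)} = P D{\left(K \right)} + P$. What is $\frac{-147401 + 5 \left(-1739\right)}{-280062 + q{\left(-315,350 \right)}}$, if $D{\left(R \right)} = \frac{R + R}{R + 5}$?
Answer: $\frac{2419488}{4324511} \approx 0.55948$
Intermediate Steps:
$D{\left(R \right)} = \frac{2 R}{5 + R}$
$q{\left(K,P \right)} = P + \frac{2 K P}{5 + K}$ ($q{\left(K,P \right)} = P \frac{2 K}{5 + K} + P = \frac{2 K P}{5 + K} + P = P + \frac{2 K P}{5 + K}$)
$\frac{-147401 + 5 \left(-1739\right)}{-280062 + q{\left(-315,350 \right)}} = \frac{-147401 + 5 \left(-1739\right)}{-280062 + \frac{350 \left(5 + 3 \left(-315\right)\right)}{5 - 315}} = \frac{-147401 - 8695}{-280062 + \frac{350 \left(5 - 945\right)}{-310}} = - \frac{156096}{-280062 + 350 \left(- \frac{1}{310}\right) \left(-940\right)} = - \frac{156096}{-280062 + \frac{32900}{31}} = - \frac{156096}{- \frac{8649022}{31}} = \left(-156096\right) \left(- \frac{31}{8649022}\right) = \frac{2419488}{4324511}$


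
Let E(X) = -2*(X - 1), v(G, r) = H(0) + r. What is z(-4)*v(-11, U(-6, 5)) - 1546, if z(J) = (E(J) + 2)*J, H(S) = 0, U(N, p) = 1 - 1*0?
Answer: -1594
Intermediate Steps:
U(N, p) = 1 (U(N, p) = 1 + 0 = 1)
v(G, r) = r (v(G, r) = 0 + r = r)
E(X) = 2 - 2*X (E(X) = -2*(-1 + X) = 2 - 2*X)
z(J) = J*(4 - 2*J) (z(J) = ((2 - 2*J) + 2)*J = (4 - 2*J)*J = J*(4 - 2*J))
z(-4)*v(-11, U(-6, 5)) - 1546 = (2*(-4)*(2 - 1*(-4)))*1 - 1546 = (2*(-4)*(2 + 4))*1 - 1546 = (2*(-4)*6)*1 - 1546 = -48*1 - 1546 = -48 - 1546 = -1594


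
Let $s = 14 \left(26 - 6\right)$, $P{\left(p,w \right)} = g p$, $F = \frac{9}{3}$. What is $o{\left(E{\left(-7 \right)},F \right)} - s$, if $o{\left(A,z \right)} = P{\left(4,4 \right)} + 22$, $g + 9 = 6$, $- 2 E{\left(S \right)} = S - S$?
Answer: $-270$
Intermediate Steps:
$E{\left(S \right)} = 0$ ($E{\left(S \right)} = - \frac{S - S}{2} = \left(- \frac{1}{2}\right) 0 = 0$)
$F = 3$ ($F = 9 \cdot \frac{1}{3} = 3$)
$g = -3$ ($g = -9 + 6 = -3$)
$P{\left(p,w \right)} = - 3 p$
$s = 280$ ($s = 14 \cdot 20 = 280$)
$o{\left(A,z \right)} = 10$ ($o{\left(A,z \right)} = \left(-3\right) 4 + 22 = -12 + 22 = 10$)
$o{\left(E{\left(-7 \right)},F \right)} - s = 10 - 280 = -270$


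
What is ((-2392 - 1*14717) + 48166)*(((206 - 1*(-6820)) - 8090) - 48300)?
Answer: -1533097748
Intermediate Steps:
((-2392 - 1*14717) + 48166)*(((206 - 1*(-6820)) - 8090) - 48300) = ((-2392 - 14717) + 48166)*(((206 + 6820) - 8090) - 48300) = (-17109 + 48166)*((7026 - 8090) - 48300) = 31057*(-1064 - 48300) = 31057*(-49364) = -1533097748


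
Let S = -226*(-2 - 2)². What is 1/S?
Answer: -1/3616 ≈ -0.00027655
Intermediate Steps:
S = -3616 (S = -226*(-4)² = -226*16 = -3616)
1/S = 1/(-3616) = -1/3616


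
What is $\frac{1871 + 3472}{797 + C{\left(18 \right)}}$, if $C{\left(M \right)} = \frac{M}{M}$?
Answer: $\frac{1781}{266} \approx 6.6955$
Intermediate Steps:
$C{\left(M \right)} = 1$
$\frac{1871 + 3472}{797 + C{\left(18 \right)}} = \frac{1871 + 3472}{797 + 1} = \frac{5343}{798} = 5343 \cdot \frac{1}{798} = \frac{1781}{266}$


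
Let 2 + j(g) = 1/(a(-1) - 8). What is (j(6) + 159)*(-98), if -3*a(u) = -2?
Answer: -169099/11 ≈ -15373.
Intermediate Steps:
a(u) = ⅔ (a(u) = -⅓*(-2) = ⅔)
j(g) = -47/22 (j(g) = -2 + 1/(⅔ - 8) = -2 + 1/(-22/3) = -2 - 3/22 = -47/22)
(j(6) + 159)*(-98) = (-47/22 + 159)*(-98) = (3451/22)*(-98) = -169099/11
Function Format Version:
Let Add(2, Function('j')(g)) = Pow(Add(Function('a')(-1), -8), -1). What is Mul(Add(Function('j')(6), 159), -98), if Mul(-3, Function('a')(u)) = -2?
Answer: Rational(-169099, 11) ≈ -15373.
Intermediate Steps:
Function('a')(u) = Rational(2, 3) (Function('a')(u) = Mul(Rational(-1, 3), -2) = Rational(2, 3))
Function('j')(g) = Rational(-47, 22) (Function('j')(g) = Add(-2, Pow(Add(Rational(2, 3), -8), -1)) = Add(-2, Pow(Rational(-22, 3), -1)) = Add(-2, Rational(-3, 22)) = Rational(-47, 22))
Mul(Add(Function('j')(6), 159), -98) = Mul(Add(Rational(-47, 22), 159), -98) = Mul(Rational(3451, 22), -98) = Rational(-169099, 11)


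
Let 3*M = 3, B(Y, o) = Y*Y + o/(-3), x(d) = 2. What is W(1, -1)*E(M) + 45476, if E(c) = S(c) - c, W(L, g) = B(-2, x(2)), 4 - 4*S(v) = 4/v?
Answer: 136418/3 ≈ 45473.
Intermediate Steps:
S(v) = 1 - 1/v
B(Y, o) = Y² - o/3
W(L, g) = 10/3 (W(L, g) = (-2)² - ⅓*2 = 4 - ⅔ = 10/3)
M = 1 (M = (⅓)*3 = 1)
E(c) = -c + (-1 + c)/c (E(c) = (-1 + c)/c - c = -c + (-1 + c)/c)
W(1, -1)*E(M) + 45476 = 10*(1 - 1*1 - 1/1)/3 + 45476 = 10*(1 - 1 - 1*1)/3 + 45476 = 10*(1 - 1 - 1)/3 + 45476 = (10/3)*(-1) + 45476 = -10/3 + 45476 = 136418/3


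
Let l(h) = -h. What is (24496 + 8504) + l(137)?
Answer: 32863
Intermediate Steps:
(24496 + 8504) + l(137) = (24496 + 8504) - 1*137 = 33000 - 137 = 32863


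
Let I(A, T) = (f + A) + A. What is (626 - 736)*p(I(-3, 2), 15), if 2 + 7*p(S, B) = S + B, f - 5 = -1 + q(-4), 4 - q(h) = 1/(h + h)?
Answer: -6655/28 ≈ -237.68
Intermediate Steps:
q(h) = 4 - 1/(2*h) (q(h) = 4 - 1/(h + h) = 4 - 1/(2*h))
f = 65/8 (f = 5 + (-1 + (4 - ½/(-4))) = 5 + (-1 + (4 - ½*(-¼))) = 5 + (-1 + (4 + ⅛)) = 5 + (-1 + 33/8) = 5 + 25/8 = 65/8 ≈ 8.1250)
I(A, T) = 65/8 + 2*A (I(A, T) = (65/8 + A) + A = 65/8 + 2*A)
p(S, B) = -2/7 + B/7 + S/7 (p(S, B) = -2/7 + (S + B)/7 = -2/7 + (B + S)/7 = -2/7 + (B/7 + S/7) = -2/7 + B/7 + S/7)
(626 - 736)*p(I(-3, 2), 15) = (626 - 736)*(-2/7 + (⅐)*15 + (65/8 + 2*(-3))/7) = -110*(-2/7 + 15/7 + (65/8 - 6)/7) = -110*(-2/7 + 15/7 + (⅐)*(17/8)) = -110*(-2/7 + 15/7 + 17/56) = -110*121/56 = -6655/28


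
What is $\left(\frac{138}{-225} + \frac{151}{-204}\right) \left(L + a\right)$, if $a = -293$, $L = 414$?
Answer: $- \frac{278421}{1700} \approx -163.78$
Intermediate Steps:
$\left(\frac{138}{-225} + \frac{151}{-204}\right) \left(L + a\right) = \left(\frac{138}{-225} + \frac{151}{-204}\right) \left(414 - 293\right) = \left(138 \left(- \frac{1}{225}\right) + 151 \left(- \frac{1}{204}\right)\right) 121 = \left(- \frac{46}{75} - \frac{151}{204}\right) 121 = \left(- \frac{2301}{1700}\right) 121 = - \frac{278421}{1700}$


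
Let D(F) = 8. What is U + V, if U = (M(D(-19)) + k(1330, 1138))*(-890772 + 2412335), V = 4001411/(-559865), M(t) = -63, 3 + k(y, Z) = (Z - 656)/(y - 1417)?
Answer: -5302038412747637/48708255 ≈ -1.0885e+8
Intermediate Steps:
k(y, Z) = -3 + (-656 + Z)/(-1417 + y) (k(y, Z) = -3 + (Z - 656)/(y - 1417) = -3 + (-656 + Z)/(-1417 + y))
V = -4001411/559865 (V = 4001411*(-1/559865) = -4001411/559865 ≈ -7.1471)
U = -9470208112/87 (U = (-63 + (3595 + 1138 - 3*1330)/(-1417 + 1330))*(-890772 + 2412335) = (-63 + (3595 + 1138 - 3990)/(-87))*1521563 = (-63 - 1/87*743)*1521563 = (-63 - 743/87)*1521563 = -6224/87*1521563 = -9470208112/87 ≈ -1.0885e+8)
U + V = -9470208112/87 - 4001411/559865 = -5302038412747637/48708255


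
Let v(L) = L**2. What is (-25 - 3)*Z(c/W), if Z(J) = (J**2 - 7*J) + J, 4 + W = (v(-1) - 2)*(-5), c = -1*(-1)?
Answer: 140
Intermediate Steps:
c = 1
W = 1 (W = -4 + ((-1)**2 - 2)*(-5) = -4 + (1 - 2)*(-5) = -4 - 1*(-5) = -4 + 5 = 1)
Z(J) = J**2 - 6*J
(-25 - 3)*Z(c/W) = (-25 - 3)*((1/1)*(-6 + 1/1)) = -28*1*1*(-6 + 1*1) = -28*(-6 + 1) = -28*(-5) = 140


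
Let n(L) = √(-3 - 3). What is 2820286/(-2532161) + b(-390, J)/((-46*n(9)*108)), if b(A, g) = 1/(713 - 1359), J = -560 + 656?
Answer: -2820286/2532161 - I*√6/19255968 ≈ -1.1138 - 1.2721e-7*I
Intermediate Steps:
n(L) = I*√6 (n(L) = √(-6) = I*√6)
J = 96
b(A, g) = -1/646 (b(A, g) = 1/(-646) = -1/646)
2820286/(-2532161) + b(-390, J)/((-46*n(9)*108)) = 2820286/(-2532161) - I*√6/29808/646 = 2820286*(-1/2532161) - I*√6/29808/646 = -2820286/2532161 - I*√6/29808/646 = -2820286/2532161 - I*√6/19255968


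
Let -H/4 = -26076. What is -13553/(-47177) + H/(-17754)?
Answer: -780021641/139596743 ≈ -5.5877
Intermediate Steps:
H = 104304 (H = -4*(-26076) = 104304)
-13553/(-47177) + H/(-17754) = -13553/(-47177) + 104304/(-17754) = -13553*(-1/47177) + 104304*(-1/17754) = 13553/47177 - 17384/2959 = -780021641/139596743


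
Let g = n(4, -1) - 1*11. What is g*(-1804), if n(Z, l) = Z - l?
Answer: 10824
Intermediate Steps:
g = -6 (g = (4 - 1*(-1)) - 1*11 = (4 + 1) - 11 = 5 - 11 = -6)
g*(-1804) = -6*(-1804) = 10824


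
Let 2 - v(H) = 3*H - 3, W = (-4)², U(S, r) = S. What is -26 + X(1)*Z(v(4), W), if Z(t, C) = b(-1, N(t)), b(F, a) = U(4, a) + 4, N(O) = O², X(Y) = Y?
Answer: -18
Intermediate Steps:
W = 16
b(F, a) = 8 (b(F, a) = 4 + 4 = 8)
v(H) = 5 - 3*H (v(H) = 2 - (3*H - 3) = 2 - (-3 + 3*H) = 2 + (3 - 3*H) = 5 - 3*H)
Z(t, C) = 8
-26 + X(1)*Z(v(4), W) = -26 + 1*8 = -26 + 8 = -18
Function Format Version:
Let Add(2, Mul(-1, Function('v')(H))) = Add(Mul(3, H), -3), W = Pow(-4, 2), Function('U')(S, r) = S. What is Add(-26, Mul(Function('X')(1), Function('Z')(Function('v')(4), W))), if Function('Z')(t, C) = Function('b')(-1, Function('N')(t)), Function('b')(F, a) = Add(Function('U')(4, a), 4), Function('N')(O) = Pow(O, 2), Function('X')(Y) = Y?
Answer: -18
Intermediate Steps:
W = 16
Function('b')(F, a) = 8 (Function('b')(F, a) = Add(4, 4) = 8)
Function('v')(H) = Add(5, Mul(-3, H)) (Function('v')(H) = Add(2, Mul(-1, Add(Mul(3, H), -3))) = Add(2, Mul(-1, Add(-3, Mul(3, H)))) = Add(2, Add(3, Mul(-3, H))) = Add(5, Mul(-3, H)))
Function('Z')(t, C) = 8
Add(-26, Mul(Function('X')(1), Function('Z')(Function('v')(4), W))) = Add(-26, Mul(1, 8)) = Add(-26, 8) = -18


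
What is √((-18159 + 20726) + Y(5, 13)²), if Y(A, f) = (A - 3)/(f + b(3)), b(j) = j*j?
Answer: 12*√2157/11 ≈ 50.666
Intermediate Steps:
b(j) = j²
Y(A, f) = (-3 + A)/(9 + f) (Y(A, f) = (A - 3)/(f + 3²) = (-3 + A)/(f + 9) = (-3 + A)/(9 + f))
√((-18159 + 20726) + Y(5, 13)²) = √((-18159 + 20726) + ((-3 + 5)/(9 + 13))²) = √(2567 + (2/22)²) = √(2567 + ((1/22)*2)²) = √(2567 + (1/11)²) = √(2567 + 1/121) = √(310608/121) = 12*√2157/11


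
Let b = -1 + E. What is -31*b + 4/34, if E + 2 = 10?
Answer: -3687/17 ≈ -216.88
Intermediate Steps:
E = 8 (E = -2 + 10 = 8)
b = 7 (b = -1 + 8 = 7)
-31*b + 4/34 = -31*7 + 4/34 = -217 + 4*(1/34) = -217 + 2/17 = -3687/17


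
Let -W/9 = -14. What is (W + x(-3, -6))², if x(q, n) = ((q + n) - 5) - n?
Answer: 13924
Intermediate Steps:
W = 126 (W = -9*(-14) = 126)
x(q, n) = -5 + q (x(q, n) = ((n + q) - 5) - n = (-5 + n + q) - n = -5 + q)
(W + x(-3, -6))² = (126 + (-5 - 3))² = (126 - 8)² = 118² = 13924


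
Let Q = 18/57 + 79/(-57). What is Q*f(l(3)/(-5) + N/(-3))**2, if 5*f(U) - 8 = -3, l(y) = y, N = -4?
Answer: -61/57 ≈ -1.0702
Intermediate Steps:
f(U) = 1 (f(U) = 8/5 + (1/5)*(-3) = 8/5 - 3/5 = 1)
Q = -61/57 (Q = 18*(1/57) + 79*(-1/57) = 6/19 - 79/57 = -61/57 ≈ -1.0702)
Q*f(l(3)/(-5) + N/(-3))**2 = -61/57*1**2 = -61/57*1 = -61/57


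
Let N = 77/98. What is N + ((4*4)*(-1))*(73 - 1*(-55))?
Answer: -28661/14 ≈ -2047.2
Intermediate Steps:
N = 11/14 (N = 77*(1/98) = 11/14 ≈ 0.78571)
N + ((4*4)*(-1))*(73 - 1*(-55)) = 11/14 + ((4*4)*(-1))*(73 - 1*(-55)) = 11/14 + (16*(-1))*(73 + 55) = 11/14 - 16*128 = 11/14 - 2048 = -28661/14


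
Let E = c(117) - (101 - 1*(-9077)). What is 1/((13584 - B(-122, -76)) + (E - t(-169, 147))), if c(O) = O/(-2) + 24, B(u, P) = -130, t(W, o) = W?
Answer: 2/9341 ≈ 0.00021411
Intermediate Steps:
c(O) = 24 - O/2 (c(O) = O*(-½) + 24 = -O/2 + 24 = 24 - O/2)
E = -18425/2 (E = (24 - ½*117) - (101 - 1*(-9077)) = (24 - 117/2) - (101 + 9077) = -69/2 - 1*9178 = -69/2 - 9178 = -18425/2 ≈ -9212.5)
1/((13584 - B(-122, -76)) + (E - t(-169, 147))) = 1/((13584 - 1*(-130)) + (-18425/2 - 1*(-169))) = 1/((13584 + 130) + (-18425/2 + 169)) = 1/(13714 - 18087/2) = 1/(9341/2) = 2/9341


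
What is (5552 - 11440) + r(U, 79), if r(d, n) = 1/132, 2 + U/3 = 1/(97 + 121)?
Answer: -777215/132 ≈ -5888.0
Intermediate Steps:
U = -1305/218 (U = -6 + 3/(97 + 121) = -6 + 3/218 = -1305/218 ≈ -5.9862)
r(d, n) = 1/132
(5552 - 11440) + r(U, 79) = (5552 - 11440) + 1/132 = -5888 + 1/132 = -777215/132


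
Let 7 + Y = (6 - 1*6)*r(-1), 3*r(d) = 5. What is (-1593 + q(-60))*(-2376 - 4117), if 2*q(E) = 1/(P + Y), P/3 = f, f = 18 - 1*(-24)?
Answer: 2461710569/238 ≈ 1.0343e+7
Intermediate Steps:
r(d) = 5/3 (r(d) = (⅓)*5 = 5/3)
f = 42 (f = 18 + 24 = 42)
P = 126 (P = 3*42 = 126)
Y = -7 (Y = -7 + (6 - 1*6)*(5/3) = -7 + (6 - 6)*(5/3) = -7 + 0*(5/3) = -7 + 0 = -7)
q(E) = 1/238 (q(E) = 1/(2*(126 - 7)) = (½)/119 = (½)*(1/119) = 1/238)
(-1593 + q(-60))*(-2376 - 4117) = (-1593 + 1/238)*(-2376 - 4117) = -379133/238*(-6493) = 2461710569/238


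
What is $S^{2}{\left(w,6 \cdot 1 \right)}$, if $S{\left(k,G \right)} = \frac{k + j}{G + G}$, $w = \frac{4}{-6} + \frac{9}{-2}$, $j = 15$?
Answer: $\frac{3481}{5184} \approx 0.67149$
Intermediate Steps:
$w = - \frac{31}{6}$ ($w = 4 \left(- \frac{1}{6}\right) + 9 \left(- \frac{1}{2}\right) = - \frac{2}{3} - \frac{9}{2} = - \frac{31}{6} \approx -5.1667$)
$S{\left(k,G \right)} = \frac{15 + k}{2 G}$ ($S{\left(k,G \right)} = \frac{k + 15}{G + G} = \frac{15 + k}{2 G}$)
$S^{2}{\left(w,6 \cdot 1 \right)} = \left(\frac{15 - \frac{31}{6}}{2 \cdot 6 \cdot 1}\right)^{2} = \left(\frac{1}{2} \cdot \frac{1}{6} \cdot \frac{59}{6}\right)^{2} = \left(\frac{59}{72}\right)^{2} = \frac{3481}{5184}$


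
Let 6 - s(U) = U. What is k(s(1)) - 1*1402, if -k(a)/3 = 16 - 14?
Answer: -1408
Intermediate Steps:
s(U) = 6 - U
k(a) = -6 (k(a) = -3*(16 - 14) = -3*2 = -6)
k(s(1)) - 1*1402 = -6 - 1*1402 = -6 - 1402 = -1408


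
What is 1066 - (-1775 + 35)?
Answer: 2806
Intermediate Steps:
1066 - (-1775 + 35) = 1066 - 1*(-1740) = 1066 + 1740 = 2806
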